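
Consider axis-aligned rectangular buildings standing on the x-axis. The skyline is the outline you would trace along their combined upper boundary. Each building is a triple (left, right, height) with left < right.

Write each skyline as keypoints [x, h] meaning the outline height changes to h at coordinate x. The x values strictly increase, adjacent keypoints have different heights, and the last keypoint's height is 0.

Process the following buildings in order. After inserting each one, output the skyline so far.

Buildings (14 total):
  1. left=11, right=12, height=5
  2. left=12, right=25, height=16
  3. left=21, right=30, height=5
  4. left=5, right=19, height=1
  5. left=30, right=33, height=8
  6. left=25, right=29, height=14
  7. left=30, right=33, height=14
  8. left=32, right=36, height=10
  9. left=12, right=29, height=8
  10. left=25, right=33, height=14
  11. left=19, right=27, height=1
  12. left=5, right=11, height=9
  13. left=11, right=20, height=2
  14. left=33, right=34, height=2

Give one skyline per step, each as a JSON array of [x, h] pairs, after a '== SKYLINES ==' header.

== SKYLINES ==
[[11,5],[12,0]]
[[11,5],[12,16],[25,0]]
[[11,5],[12,16],[25,5],[30,0]]
[[5,1],[11,5],[12,16],[25,5],[30,0]]
[[5,1],[11,5],[12,16],[25,5],[30,8],[33,0]]
[[5,1],[11,5],[12,16],[25,14],[29,5],[30,8],[33,0]]
[[5,1],[11,5],[12,16],[25,14],[29,5],[30,14],[33,0]]
[[5,1],[11,5],[12,16],[25,14],[29,5],[30,14],[33,10],[36,0]]
[[5,1],[11,5],[12,16],[25,14],[29,5],[30,14],[33,10],[36,0]]
[[5,1],[11,5],[12,16],[25,14],[33,10],[36,0]]
[[5,1],[11,5],[12,16],[25,14],[33,10],[36,0]]
[[5,9],[11,5],[12,16],[25,14],[33,10],[36,0]]
[[5,9],[11,5],[12,16],[25,14],[33,10],[36,0]]
[[5,9],[11,5],[12,16],[25,14],[33,10],[36,0]]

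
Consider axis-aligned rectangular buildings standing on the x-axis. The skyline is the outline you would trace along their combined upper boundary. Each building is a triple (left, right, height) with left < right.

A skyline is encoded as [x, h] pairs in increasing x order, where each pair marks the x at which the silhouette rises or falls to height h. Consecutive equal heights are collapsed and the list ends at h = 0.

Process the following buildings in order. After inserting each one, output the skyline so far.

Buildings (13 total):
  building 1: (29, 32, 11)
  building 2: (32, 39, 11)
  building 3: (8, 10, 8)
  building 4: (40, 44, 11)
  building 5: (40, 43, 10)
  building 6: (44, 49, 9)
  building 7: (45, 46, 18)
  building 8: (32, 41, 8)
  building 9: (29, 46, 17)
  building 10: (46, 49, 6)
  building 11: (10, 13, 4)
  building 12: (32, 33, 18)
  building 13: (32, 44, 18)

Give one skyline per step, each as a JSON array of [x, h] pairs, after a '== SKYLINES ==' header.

== SKYLINES ==
[[29,11],[32,0]]
[[29,11],[39,0]]
[[8,8],[10,0],[29,11],[39,0]]
[[8,8],[10,0],[29,11],[39,0],[40,11],[44,0]]
[[8,8],[10,0],[29,11],[39,0],[40,11],[44,0]]
[[8,8],[10,0],[29,11],[39,0],[40,11],[44,9],[49,0]]
[[8,8],[10,0],[29,11],[39,0],[40,11],[44,9],[45,18],[46,9],[49,0]]
[[8,8],[10,0],[29,11],[39,8],[40,11],[44,9],[45,18],[46,9],[49,0]]
[[8,8],[10,0],[29,17],[45,18],[46,9],[49,0]]
[[8,8],[10,0],[29,17],[45,18],[46,9],[49,0]]
[[8,8],[10,4],[13,0],[29,17],[45,18],[46,9],[49,0]]
[[8,8],[10,4],[13,0],[29,17],[32,18],[33,17],[45,18],[46,9],[49,0]]
[[8,8],[10,4],[13,0],[29,17],[32,18],[44,17],[45,18],[46,9],[49,0]]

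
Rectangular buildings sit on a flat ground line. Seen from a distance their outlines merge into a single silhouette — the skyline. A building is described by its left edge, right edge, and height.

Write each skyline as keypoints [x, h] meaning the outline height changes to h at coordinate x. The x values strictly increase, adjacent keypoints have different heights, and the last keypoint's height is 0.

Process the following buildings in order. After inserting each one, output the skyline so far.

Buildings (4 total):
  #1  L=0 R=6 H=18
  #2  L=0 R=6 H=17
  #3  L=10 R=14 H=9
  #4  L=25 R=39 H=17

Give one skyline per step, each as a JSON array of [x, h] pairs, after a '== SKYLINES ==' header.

== SKYLINES ==
[[0,18],[6,0]]
[[0,18],[6,0]]
[[0,18],[6,0],[10,9],[14,0]]
[[0,18],[6,0],[10,9],[14,0],[25,17],[39,0]]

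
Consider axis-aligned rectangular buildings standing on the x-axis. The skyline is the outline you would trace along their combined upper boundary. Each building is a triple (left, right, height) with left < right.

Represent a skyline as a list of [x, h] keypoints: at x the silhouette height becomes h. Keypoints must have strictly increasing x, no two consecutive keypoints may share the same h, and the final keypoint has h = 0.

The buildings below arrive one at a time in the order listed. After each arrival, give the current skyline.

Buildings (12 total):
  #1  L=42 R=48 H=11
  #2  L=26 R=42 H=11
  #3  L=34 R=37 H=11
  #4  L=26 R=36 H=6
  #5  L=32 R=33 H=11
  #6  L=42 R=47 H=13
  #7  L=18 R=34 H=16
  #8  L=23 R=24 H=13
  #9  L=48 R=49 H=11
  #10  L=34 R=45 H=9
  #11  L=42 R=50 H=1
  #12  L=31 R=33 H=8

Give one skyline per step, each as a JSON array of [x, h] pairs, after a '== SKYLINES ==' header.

== SKYLINES ==
[[42,11],[48,0]]
[[26,11],[48,0]]
[[26,11],[48,0]]
[[26,11],[48,0]]
[[26,11],[48,0]]
[[26,11],[42,13],[47,11],[48,0]]
[[18,16],[34,11],[42,13],[47,11],[48,0]]
[[18,16],[34,11],[42,13],[47,11],[48,0]]
[[18,16],[34,11],[42,13],[47,11],[49,0]]
[[18,16],[34,11],[42,13],[47,11],[49,0]]
[[18,16],[34,11],[42,13],[47,11],[49,1],[50,0]]
[[18,16],[34,11],[42,13],[47,11],[49,1],[50,0]]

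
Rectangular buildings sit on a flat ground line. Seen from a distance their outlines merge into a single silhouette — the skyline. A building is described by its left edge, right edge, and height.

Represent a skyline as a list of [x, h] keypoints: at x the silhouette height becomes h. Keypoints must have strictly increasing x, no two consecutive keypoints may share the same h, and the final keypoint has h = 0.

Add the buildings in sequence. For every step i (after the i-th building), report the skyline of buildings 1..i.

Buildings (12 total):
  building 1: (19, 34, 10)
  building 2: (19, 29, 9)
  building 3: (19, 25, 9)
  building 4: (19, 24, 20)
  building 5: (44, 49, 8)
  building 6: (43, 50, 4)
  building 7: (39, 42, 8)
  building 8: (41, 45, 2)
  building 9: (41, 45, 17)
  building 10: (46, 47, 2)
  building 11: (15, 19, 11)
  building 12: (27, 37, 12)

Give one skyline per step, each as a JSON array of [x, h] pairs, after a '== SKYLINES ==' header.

== SKYLINES ==
[[19,10],[34,0]]
[[19,10],[34,0]]
[[19,10],[34,0]]
[[19,20],[24,10],[34,0]]
[[19,20],[24,10],[34,0],[44,8],[49,0]]
[[19,20],[24,10],[34,0],[43,4],[44,8],[49,4],[50,0]]
[[19,20],[24,10],[34,0],[39,8],[42,0],[43,4],[44,8],[49,4],[50,0]]
[[19,20],[24,10],[34,0],[39,8],[42,2],[43,4],[44,8],[49,4],[50,0]]
[[19,20],[24,10],[34,0],[39,8],[41,17],[45,8],[49,4],[50,0]]
[[19,20],[24,10],[34,0],[39,8],[41,17],[45,8],[49,4],[50,0]]
[[15,11],[19,20],[24,10],[34,0],[39,8],[41,17],[45,8],[49,4],[50,0]]
[[15,11],[19,20],[24,10],[27,12],[37,0],[39,8],[41,17],[45,8],[49,4],[50,0]]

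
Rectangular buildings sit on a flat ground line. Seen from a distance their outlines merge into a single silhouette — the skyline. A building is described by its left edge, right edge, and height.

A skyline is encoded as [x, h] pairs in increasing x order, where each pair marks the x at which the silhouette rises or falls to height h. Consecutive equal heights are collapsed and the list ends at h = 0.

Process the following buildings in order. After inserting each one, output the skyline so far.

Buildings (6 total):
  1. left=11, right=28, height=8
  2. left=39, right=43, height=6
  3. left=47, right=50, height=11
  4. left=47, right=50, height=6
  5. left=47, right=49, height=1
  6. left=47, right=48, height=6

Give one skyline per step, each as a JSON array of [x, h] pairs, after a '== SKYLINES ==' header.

== SKYLINES ==
[[11,8],[28,0]]
[[11,8],[28,0],[39,6],[43,0]]
[[11,8],[28,0],[39,6],[43,0],[47,11],[50,0]]
[[11,8],[28,0],[39,6],[43,0],[47,11],[50,0]]
[[11,8],[28,0],[39,6],[43,0],[47,11],[50,0]]
[[11,8],[28,0],[39,6],[43,0],[47,11],[50,0]]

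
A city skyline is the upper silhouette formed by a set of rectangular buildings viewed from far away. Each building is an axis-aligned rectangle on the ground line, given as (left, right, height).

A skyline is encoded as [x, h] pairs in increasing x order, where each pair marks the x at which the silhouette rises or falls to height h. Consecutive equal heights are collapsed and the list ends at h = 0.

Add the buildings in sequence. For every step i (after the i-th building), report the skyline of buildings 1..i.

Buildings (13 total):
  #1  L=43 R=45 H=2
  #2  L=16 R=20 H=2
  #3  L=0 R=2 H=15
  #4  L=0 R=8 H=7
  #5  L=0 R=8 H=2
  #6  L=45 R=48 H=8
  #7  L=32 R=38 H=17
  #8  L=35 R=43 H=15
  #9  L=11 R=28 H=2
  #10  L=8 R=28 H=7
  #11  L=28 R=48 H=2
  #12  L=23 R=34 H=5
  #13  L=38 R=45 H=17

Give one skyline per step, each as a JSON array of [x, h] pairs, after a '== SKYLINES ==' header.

== SKYLINES ==
[[43,2],[45,0]]
[[16,2],[20,0],[43,2],[45,0]]
[[0,15],[2,0],[16,2],[20,0],[43,2],[45,0]]
[[0,15],[2,7],[8,0],[16,2],[20,0],[43,2],[45,0]]
[[0,15],[2,7],[8,0],[16,2],[20,0],[43,2],[45,0]]
[[0,15],[2,7],[8,0],[16,2],[20,0],[43,2],[45,8],[48,0]]
[[0,15],[2,7],[8,0],[16,2],[20,0],[32,17],[38,0],[43,2],[45,8],[48,0]]
[[0,15],[2,7],[8,0],[16,2],[20,0],[32,17],[38,15],[43,2],[45,8],[48,0]]
[[0,15],[2,7],[8,0],[11,2],[28,0],[32,17],[38,15],[43,2],[45,8],[48,0]]
[[0,15],[2,7],[28,0],[32,17],[38,15],[43,2],[45,8],[48,0]]
[[0,15],[2,7],[28,2],[32,17],[38,15],[43,2],[45,8],[48,0]]
[[0,15],[2,7],[28,5],[32,17],[38,15],[43,2],[45,8],[48,0]]
[[0,15],[2,7],[28,5],[32,17],[45,8],[48,0]]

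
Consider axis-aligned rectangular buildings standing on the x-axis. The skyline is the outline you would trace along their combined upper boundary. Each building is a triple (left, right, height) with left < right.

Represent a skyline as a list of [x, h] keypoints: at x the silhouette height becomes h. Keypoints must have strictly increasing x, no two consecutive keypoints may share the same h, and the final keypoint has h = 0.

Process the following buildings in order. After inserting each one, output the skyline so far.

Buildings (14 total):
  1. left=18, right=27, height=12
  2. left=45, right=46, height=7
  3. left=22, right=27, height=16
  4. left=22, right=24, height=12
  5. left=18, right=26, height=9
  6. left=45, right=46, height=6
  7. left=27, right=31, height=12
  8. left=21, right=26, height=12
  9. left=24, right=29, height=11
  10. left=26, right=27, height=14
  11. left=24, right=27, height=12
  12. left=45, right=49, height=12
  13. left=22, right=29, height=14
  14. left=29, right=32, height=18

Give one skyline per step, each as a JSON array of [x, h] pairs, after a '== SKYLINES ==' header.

== SKYLINES ==
[[18,12],[27,0]]
[[18,12],[27,0],[45,7],[46,0]]
[[18,12],[22,16],[27,0],[45,7],[46,0]]
[[18,12],[22,16],[27,0],[45,7],[46,0]]
[[18,12],[22,16],[27,0],[45,7],[46,0]]
[[18,12],[22,16],[27,0],[45,7],[46,0]]
[[18,12],[22,16],[27,12],[31,0],[45,7],[46,0]]
[[18,12],[22,16],[27,12],[31,0],[45,7],[46,0]]
[[18,12],[22,16],[27,12],[31,0],[45,7],[46,0]]
[[18,12],[22,16],[27,12],[31,0],[45,7],[46,0]]
[[18,12],[22,16],[27,12],[31,0],[45,7],[46,0]]
[[18,12],[22,16],[27,12],[31,0],[45,12],[49,0]]
[[18,12],[22,16],[27,14],[29,12],[31,0],[45,12],[49,0]]
[[18,12],[22,16],[27,14],[29,18],[32,0],[45,12],[49,0]]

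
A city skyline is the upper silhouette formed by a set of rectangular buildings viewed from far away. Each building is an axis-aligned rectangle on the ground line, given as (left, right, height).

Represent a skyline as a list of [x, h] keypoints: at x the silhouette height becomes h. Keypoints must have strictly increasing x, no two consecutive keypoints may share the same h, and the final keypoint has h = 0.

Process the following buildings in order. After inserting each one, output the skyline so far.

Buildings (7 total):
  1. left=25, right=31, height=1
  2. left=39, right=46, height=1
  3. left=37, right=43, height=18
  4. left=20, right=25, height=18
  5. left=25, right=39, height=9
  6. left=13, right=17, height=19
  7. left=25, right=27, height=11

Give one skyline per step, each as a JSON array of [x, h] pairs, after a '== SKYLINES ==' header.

== SKYLINES ==
[[25,1],[31,0]]
[[25,1],[31,0],[39,1],[46,0]]
[[25,1],[31,0],[37,18],[43,1],[46,0]]
[[20,18],[25,1],[31,0],[37,18],[43,1],[46,0]]
[[20,18],[25,9],[37,18],[43,1],[46,0]]
[[13,19],[17,0],[20,18],[25,9],[37,18],[43,1],[46,0]]
[[13,19],[17,0],[20,18],[25,11],[27,9],[37,18],[43,1],[46,0]]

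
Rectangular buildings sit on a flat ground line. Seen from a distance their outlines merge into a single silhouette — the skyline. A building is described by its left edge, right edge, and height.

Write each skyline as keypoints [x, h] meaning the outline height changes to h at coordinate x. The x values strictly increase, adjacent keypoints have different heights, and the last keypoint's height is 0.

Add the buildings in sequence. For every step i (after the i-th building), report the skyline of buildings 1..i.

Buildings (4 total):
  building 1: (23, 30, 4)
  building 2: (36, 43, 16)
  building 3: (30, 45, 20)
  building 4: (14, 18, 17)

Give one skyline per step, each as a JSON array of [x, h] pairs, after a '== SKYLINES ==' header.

== SKYLINES ==
[[23,4],[30,0]]
[[23,4],[30,0],[36,16],[43,0]]
[[23,4],[30,20],[45,0]]
[[14,17],[18,0],[23,4],[30,20],[45,0]]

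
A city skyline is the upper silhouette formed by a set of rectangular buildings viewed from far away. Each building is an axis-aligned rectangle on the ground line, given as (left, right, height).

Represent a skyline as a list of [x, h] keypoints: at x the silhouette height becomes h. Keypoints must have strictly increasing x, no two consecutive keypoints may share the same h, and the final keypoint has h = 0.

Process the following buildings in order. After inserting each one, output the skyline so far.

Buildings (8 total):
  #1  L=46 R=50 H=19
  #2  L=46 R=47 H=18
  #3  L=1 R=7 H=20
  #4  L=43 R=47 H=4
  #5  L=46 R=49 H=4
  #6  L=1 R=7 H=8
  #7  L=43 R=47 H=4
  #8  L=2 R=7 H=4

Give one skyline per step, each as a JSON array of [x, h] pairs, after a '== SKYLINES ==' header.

== SKYLINES ==
[[46,19],[50,0]]
[[46,19],[50,0]]
[[1,20],[7,0],[46,19],[50,0]]
[[1,20],[7,0],[43,4],[46,19],[50,0]]
[[1,20],[7,0],[43,4],[46,19],[50,0]]
[[1,20],[7,0],[43,4],[46,19],[50,0]]
[[1,20],[7,0],[43,4],[46,19],[50,0]]
[[1,20],[7,0],[43,4],[46,19],[50,0]]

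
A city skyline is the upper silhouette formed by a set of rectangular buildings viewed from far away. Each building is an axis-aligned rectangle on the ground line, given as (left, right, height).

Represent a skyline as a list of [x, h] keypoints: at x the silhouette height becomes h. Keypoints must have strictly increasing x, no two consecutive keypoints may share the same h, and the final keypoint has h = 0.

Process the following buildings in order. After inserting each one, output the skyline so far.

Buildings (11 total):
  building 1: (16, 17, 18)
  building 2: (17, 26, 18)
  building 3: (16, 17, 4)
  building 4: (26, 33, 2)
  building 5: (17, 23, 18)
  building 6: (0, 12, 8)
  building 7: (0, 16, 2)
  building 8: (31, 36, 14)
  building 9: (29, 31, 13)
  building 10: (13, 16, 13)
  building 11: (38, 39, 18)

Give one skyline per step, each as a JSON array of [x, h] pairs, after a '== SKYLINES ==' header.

== SKYLINES ==
[[16,18],[17,0]]
[[16,18],[26,0]]
[[16,18],[26,0]]
[[16,18],[26,2],[33,0]]
[[16,18],[26,2],[33,0]]
[[0,8],[12,0],[16,18],[26,2],[33,0]]
[[0,8],[12,2],[16,18],[26,2],[33,0]]
[[0,8],[12,2],[16,18],[26,2],[31,14],[36,0]]
[[0,8],[12,2],[16,18],[26,2],[29,13],[31,14],[36,0]]
[[0,8],[12,2],[13,13],[16,18],[26,2],[29,13],[31,14],[36,0]]
[[0,8],[12,2],[13,13],[16,18],[26,2],[29,13],[31,14],[36,0],[38,18],[39,0]]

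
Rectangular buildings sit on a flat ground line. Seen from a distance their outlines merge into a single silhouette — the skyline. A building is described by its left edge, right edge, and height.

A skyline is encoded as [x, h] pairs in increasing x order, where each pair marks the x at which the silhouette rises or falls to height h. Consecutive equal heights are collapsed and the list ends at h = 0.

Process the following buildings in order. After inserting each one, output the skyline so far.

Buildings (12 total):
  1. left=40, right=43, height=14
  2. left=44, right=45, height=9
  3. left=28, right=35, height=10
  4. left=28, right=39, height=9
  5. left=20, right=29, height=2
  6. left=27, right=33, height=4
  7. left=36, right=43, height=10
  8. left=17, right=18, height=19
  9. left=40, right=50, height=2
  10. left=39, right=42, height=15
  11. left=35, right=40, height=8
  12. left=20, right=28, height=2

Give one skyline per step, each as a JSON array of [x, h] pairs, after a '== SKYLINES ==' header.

== SKYLINES ==
[[40,14],[43,0]]
[[40,14],[43,0],[44,9],[45,0]]
[[28,10],[35,0],[40,14],[43,0],[44,9],[45,0]]
[[28,10],[35,9],[39,0],[40,14],[43,0],[44,9],[45,0]]
[[20,2],[28,10],[35,9],[39,0],[40,14],[43,0],[44,9],[45,0]]
[[20,2],[27,4],[28,10],[35,9],[39,0],[40,14],[43,0],[44,9],[45,0]]
[[20,2],[27,4],[28,10],[35,9],[36,10],[40,14],[43,0],[44,9],[45,0]]
[[17,19],[18,0],[20,2],[27,4],[28,10],[35,9],[36,10],[40,14],[43,0],[44,9],[45,0]]
[[17,19],[18,0],[20,2],[27,4],[28,10],[35,9],[36,10],[40,14],[43,2],[44,9],[45,2],[50,0]]
[[17,19],[18,0],[20,2],[27,4],[28,10],[35,9],[36,10],[39,15],[42,14],[43,2],[44,9],[45,2],[50,0]]
[[17,19],[18,0],[20,2],[27,4],[28,10],[35,9],[36,10],[39,15],[42,14],[43,2],[44,9],[45,2],[50,0]]
[[17,19],[18,0],[20,2],[27,4],[28,10],[35,9],[36,10],[39,15],[42,14],[43,2],[44,9],[45,2],[50,0]]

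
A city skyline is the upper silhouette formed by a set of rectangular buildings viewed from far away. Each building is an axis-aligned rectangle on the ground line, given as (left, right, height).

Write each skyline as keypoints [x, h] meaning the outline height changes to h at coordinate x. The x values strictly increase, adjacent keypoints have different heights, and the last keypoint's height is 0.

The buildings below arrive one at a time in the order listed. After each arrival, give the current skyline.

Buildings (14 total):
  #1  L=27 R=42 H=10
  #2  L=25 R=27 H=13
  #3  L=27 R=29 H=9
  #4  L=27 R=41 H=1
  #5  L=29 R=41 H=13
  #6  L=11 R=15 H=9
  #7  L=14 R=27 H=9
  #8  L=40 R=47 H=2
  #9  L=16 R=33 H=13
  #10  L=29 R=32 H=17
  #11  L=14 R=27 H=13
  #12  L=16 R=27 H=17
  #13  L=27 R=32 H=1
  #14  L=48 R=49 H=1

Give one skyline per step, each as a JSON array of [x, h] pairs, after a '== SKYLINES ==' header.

== SKYLINES ==
[[27,10],[42,0]]
[[25,13],[27,10],[42,0]]
[[25,13],[27,10],[42,0]]
[[25,13],[27,10],[42,0]]
[[25,13],[27,10],[29,13],[41,10],[42,0]]
[[11,9],[15,0],[25,13],[27,10],[29,13],[41,10],[42,0]]
[[11,9],[25,13],[27,10],[29,13],[41,10],[42,0]]
[[11,9],[25,13],[27,10],[29,13],[41,10],[42,2],[47,0]]
[[11,9],[16,13],[41,10],[42,2],[47,0]]
[[11,9],[16,13],[29,17],[32,13],[41,10],[42,2],[47,0]]
[[11,9],[14,13],[29,17],[32,13],[41,10],[42,2],[47,0]]
[[11,9],[14,13],[16,17],[27,13],[29,17],[32,13],[41,10],[42,2],[47,0]]
[[11,9],[14,13],[16,17],[27,13],[29,17],[32,13],[41,10],[42,2],[47,0]]
[[11,9],[14,13],[16,17],[27,13],[29,17],[32,13],[41,10],[42,2],[47,0],[48,1],[49,0]]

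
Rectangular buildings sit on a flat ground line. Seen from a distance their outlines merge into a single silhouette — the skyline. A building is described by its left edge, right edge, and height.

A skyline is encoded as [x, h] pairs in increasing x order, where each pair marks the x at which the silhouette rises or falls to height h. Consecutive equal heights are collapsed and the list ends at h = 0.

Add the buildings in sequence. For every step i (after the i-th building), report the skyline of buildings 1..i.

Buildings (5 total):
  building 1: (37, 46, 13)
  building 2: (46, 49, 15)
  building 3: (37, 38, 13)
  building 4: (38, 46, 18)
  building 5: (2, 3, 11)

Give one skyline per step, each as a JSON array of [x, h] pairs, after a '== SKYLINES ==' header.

== SKYLINES ==
[[37,13],[46,0]]
[[37,13],[46,15],[49,0]]
[[37,13],[46,15],[49,0]]
[[37,13],[38,18],[46,15],[49,0]]
[[2,11],[3,0],[37,13],[38,18],[46,15],[49,0]]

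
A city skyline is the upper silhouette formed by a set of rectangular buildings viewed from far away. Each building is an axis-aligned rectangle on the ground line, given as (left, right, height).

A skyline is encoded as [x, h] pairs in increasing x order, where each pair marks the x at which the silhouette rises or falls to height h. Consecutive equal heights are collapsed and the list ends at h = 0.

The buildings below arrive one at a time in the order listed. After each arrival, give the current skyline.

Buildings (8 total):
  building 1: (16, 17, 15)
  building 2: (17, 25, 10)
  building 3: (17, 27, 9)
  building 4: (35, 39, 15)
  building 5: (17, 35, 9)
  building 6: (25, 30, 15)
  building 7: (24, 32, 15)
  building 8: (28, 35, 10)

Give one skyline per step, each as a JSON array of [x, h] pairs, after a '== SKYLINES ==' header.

== SKYLINES ==
[[16,15],[17,0]]
[[16,15],[17,10],[25,0]]
[[16,15],[17,10],[25,9],[27,0]]
[[16,15],[17,10],[25,9],[27,0],[35,15],[39,0]]
[[16,15],[17,10],[25,9],[35,15],[39,0]]
[[16,15],[17,10],[25,15],[30,9],[35,15],[39,0]]
[[16,15],[17,10],[24,15],[32,9],[35,15],[39,0]]
[[16,15],[17,10],[24,15],[32,10],[35,15],[39,0]]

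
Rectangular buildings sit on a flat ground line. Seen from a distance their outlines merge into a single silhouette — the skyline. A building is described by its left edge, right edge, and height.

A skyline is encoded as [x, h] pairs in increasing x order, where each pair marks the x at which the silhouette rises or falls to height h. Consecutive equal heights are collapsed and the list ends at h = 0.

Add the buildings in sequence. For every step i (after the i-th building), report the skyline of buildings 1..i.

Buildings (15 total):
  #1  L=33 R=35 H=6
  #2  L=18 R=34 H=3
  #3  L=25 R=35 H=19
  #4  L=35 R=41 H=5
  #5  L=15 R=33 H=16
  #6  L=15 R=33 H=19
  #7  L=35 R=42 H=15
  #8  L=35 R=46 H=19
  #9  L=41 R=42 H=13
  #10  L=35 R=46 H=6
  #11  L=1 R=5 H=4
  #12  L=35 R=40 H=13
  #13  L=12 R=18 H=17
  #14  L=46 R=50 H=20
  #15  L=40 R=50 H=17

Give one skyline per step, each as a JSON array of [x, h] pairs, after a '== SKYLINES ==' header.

== SKYLINES ==
[[33,6],[35,0]]
[[18,3],[33,6],[35,0]]
[[18,3],[25,19],[35,0]]
[[18,3],[25,19],[35,5],[41,0]]
[[15,16],[25,19],[35,5],[41,0]]
[[15,19],[35,5],[41,0]]
[[15,19],[35,15],[42,0]]
[[15,19],[46,0]]
[[15,19],[46,0]]
[[15,19],[46,0]]
[[1,4],[5,0],[15,19],[46,0]]
[[1,4],[5,0],[15,19],[46,0]]
[[1,4],[5,0],[12,17],[15,19],[46,0]]
[[1,4],[5,0],[12,17],[15,19],[46,20],[50,0]]
[[1,4],[5,0],[12,17],[15,19],[46,20],[50,0]]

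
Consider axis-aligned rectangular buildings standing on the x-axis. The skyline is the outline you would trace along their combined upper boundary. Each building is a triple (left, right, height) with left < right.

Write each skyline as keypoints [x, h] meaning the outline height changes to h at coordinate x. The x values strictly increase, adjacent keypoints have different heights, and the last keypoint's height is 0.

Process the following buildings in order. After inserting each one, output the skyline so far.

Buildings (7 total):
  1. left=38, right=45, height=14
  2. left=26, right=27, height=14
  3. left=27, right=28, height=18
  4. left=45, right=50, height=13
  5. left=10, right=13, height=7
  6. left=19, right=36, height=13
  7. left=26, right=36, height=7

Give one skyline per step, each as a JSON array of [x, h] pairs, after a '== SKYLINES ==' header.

== SKYLINES ==
[[38,14],[45,0]]
[[26,14],[27,0],[38,14],[45,0]]
[[26,14],[27,18],[28,0],[38,14],[45,0]]
[[26,14],[27,18],[28,0],[38,14],[45,13],[50,0]]
[[10,7],[13,0],[26,14],[27,18],[28,0],[38,14],[45,13],[50,0]]
[[10,7],[13,0],[19,13],[26,14],[27,18],[28,13],[36,0],[38,14],[45,13],[50,0]]
[[10,7],[13,0],[19,13],[26,14],[27,18],[28,13],[36,0],[38,14],[45,13],[50,0]]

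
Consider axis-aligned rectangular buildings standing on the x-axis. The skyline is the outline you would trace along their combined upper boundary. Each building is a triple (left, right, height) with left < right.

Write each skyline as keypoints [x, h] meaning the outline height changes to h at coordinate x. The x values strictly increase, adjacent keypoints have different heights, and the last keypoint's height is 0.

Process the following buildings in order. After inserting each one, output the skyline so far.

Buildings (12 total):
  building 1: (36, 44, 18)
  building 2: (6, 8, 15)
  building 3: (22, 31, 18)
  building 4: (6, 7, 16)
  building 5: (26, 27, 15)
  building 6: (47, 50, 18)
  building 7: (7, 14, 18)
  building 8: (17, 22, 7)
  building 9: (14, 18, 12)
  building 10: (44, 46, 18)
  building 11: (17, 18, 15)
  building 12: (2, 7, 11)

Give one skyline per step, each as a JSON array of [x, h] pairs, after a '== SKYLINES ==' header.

== SKYLINES ==
[[36,18],[44,0]]
[[6,15],[8,0],[36,18],[44,0]]
[[6,15],[8,0],[22,18],[31,0],[36,18],[44,0]]
[[6,16],[7,15],[8,0],[22,18],[31,0],[36,18],[44,0]]
[[6,16],[7,15],[8,0],[22,18],[31,0],[36,18],[44,0]]
[[6,16],[7,15],[8,0],[22,18],[31,0],[36,18],[44,0],[47,18],[50,0]]
[[6,16],[7,18],[14,0],[22,18],[31,0],[36,18],[44,0],[47,18],[50,0]]
[[6,16],[7,18],[14,0],[17,7],[22,18],[31,0],[36,18],[44,0],[47,18],[50,0]]
[[6,16],[7,18],[14,12],[18,7],[22,18],[31,0],[36,18],[44,0],[47,18],[50,0]]
[[6,16],[7,18],[14,12],[18,7],[22,18],[31,0],[36,18],[46,0],[47,18],[50,0]]
[[6,16],[7,18],[14,12],[17,15],[18,7],[22,18],[31,0],[36,18],[46,0],[47,18],[50,0]]
[[2,11],[6,16],[7,18],[14,12],[17,15],[18,7],[22,18],[31,0],[36,18],[46,0],[47,18],[50,0]]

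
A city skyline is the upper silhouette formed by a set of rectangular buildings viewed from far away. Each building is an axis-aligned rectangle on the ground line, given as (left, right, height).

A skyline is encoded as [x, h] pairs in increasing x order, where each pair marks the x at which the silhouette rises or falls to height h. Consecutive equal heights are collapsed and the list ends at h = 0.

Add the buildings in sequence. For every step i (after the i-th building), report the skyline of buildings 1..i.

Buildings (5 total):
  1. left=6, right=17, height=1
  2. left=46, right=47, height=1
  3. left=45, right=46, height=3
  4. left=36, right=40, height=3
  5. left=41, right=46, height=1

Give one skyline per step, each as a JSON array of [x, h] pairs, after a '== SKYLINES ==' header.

== SKYLINES ==
[[6,1],[17,0]]
[[6,1],[17,0],[46,1],[47,0]]
[[6,1],[17,0],[45,3],[46,1],[47,0]]
[[6,1],[17,0],[36,3],[40,0],[45,3],[46,1],[47,0]]
[[6,1],[17,0],[36,3],[40,0],[41,1],[45,3],[46,1],[47,0]]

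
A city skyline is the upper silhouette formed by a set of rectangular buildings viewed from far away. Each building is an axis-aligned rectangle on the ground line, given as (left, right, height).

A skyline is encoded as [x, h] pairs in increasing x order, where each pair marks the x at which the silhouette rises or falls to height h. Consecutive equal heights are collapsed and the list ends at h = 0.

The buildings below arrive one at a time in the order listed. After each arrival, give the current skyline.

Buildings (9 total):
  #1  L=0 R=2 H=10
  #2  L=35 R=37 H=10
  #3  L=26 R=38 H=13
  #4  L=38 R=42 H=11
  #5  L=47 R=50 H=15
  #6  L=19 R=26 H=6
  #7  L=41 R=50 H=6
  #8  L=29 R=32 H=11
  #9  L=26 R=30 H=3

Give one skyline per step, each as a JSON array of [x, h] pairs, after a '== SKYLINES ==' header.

== SKYLINES ==
[[0,10],[2,0]]
[[0,10],[2,0],[35,10],[37,0]]
[[0,10],[2,0],[26,13],[38,0]]
[[0,10],[2,0],[26,13],[38,11],[42,0]]
[[0,10],[2,0],[26,13],[38,11],[42,0],[47,15],[50,0]]
[[0,10],[2,0],[19,6],[26,13],[38,11],[42,0],[47,15],[50,0]]
[[0,10],[2,0],[19,6],[26,13],[38,11],[42,6],[47,15],[50,0]]
[[0,10],[2,0],[19,6],[26,13],[38,11],[42,6],[47,15],[50,0]]
[[0,10],[2,0],[19,6],[26,13],[38,11],[42,6],[47,15],[50,0]]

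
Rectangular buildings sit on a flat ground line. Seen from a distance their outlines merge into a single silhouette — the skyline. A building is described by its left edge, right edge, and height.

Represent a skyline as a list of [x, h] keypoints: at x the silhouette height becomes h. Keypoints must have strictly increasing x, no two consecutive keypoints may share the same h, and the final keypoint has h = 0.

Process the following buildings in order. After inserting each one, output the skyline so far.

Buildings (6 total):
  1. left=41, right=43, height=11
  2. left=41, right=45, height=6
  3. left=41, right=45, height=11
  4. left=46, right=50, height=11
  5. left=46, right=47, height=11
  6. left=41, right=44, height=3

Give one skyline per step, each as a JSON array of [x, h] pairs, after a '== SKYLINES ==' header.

== SKYLINES ==
[[41,11],[43,0]]
[[41,11],[43,6],[45,0]]
[[41,11],[45,0]]
[[41,11],[45,0],[46,11],[50,0]]
[[41,11],[45,0],[46,11],[50,0]]
[[41,11],[45,0],[46,11],[50,0]]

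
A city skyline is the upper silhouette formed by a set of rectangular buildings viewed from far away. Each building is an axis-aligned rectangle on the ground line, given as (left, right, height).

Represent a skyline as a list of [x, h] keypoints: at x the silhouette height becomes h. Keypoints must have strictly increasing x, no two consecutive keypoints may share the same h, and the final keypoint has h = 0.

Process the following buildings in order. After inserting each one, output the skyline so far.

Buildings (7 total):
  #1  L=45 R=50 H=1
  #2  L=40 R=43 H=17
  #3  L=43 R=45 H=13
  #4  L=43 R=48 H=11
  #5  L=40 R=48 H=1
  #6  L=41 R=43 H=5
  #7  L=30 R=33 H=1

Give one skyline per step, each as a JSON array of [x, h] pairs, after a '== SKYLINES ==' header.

== SKYLINES ==
[[45,1],[50,0]]
[[40,17],[43,0],[45,1],[50,0]]
[[40,17],[43,13],[45,1],[50,0]]
[[40,17],[43,13],[45,11],[48,1],[50,0]]
[[40,17],[43,13],[45,11],[48,1],[50,0]]
[[40,17],[43,13],[45,11],[48,1],[50,0]]
[[30,1],[33,0],[40,17],[43,13],[45,11],[48,1],[50,0]]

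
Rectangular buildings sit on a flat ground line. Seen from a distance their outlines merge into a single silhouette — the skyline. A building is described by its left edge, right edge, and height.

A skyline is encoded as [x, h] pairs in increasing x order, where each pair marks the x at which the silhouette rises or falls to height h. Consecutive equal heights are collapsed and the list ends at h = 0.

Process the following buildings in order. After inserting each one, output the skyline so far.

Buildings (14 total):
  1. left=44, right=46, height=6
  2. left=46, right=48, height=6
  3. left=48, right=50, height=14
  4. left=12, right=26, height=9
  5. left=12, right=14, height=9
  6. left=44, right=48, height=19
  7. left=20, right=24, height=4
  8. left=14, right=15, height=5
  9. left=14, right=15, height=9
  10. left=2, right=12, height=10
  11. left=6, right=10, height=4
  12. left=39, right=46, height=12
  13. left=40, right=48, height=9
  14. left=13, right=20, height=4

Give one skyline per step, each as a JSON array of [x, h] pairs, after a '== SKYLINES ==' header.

== SKYLINES ==
[[44,6],[46,0]]
[[44,6],[48,0]]
[[44,6],[48,14],[50,0]]
[[12,9],[26,0],[44,6],[48,14],[50,0]]
[[12,9],[26,0],[44,6],[48,14],[50,0]]
[[12,9],[26,0],[44,19],[48,14],[50,0]]
[[12,9],[26,0],[44,19],[48,14],[50,0]]
[[12,9],[26,0],[44,19],[48,14],[50,0]]
[[12,9],[26,0],[44,19],[48,14],[50,0]]
[[2,10],[12,9],[26,0],[44,19],[48,14],[50,0]]
[[2,10],[12,9],[26,0],[44,19],[48,14],[50,0]]
[[2,10],[12,9],[26,0],[39,12],[44,19],[48,14],[50,0]]
[[2,10],[12,9],[26,0],[39,12],[44,19],[48,14],[50,0]]
[[2,10],[12,9],[26,0],[39,12],[44,19],[48,14],[50,0]]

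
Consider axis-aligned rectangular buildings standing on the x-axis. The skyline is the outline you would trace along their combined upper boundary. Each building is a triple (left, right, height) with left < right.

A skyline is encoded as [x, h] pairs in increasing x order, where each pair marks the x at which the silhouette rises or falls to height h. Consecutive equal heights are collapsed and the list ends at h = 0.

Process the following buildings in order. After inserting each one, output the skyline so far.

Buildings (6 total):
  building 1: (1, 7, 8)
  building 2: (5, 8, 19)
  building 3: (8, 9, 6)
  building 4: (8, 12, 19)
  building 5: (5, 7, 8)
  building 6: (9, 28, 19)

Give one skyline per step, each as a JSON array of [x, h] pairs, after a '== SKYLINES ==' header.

== SKYLINES ==
[[1,8],[7,0]]
[[1,8],[5,19],[8,0]]
[[1,8],[5,19],[8,6],[9,0]]
[[1,8],[5,19],[12,0]]
[[1,8],[5,19],[12,0]]
[[1,8],[5,19],[28,0]]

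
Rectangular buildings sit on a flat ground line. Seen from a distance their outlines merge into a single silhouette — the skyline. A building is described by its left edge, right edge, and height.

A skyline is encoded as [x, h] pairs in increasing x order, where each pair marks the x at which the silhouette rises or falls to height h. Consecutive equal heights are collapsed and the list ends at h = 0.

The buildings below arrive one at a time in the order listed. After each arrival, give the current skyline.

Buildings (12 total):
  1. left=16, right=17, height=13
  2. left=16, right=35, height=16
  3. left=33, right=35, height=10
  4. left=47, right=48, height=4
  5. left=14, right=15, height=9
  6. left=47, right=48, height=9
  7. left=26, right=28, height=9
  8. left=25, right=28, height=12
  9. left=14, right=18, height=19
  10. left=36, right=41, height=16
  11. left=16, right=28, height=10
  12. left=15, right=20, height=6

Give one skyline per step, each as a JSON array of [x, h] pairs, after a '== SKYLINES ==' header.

== SKYLINES ==
[[16,13],[17,0]]
[[16,16],[35,0]]
[[16,16],[35,0]]
[[16,16],[35,0],[47,4],[48,0]]
[[14,9],[15,0],[16,16],[35,0],[47,4],[48,0]]
[[14,9],[15,0],[16,16],[35,0],[47,9],[48,0]]
[[14,9],[15,0],[16,16],[35,0],[47,9],[48,0]]
[[14,9],[15,0],[16,16],[35,0],[47,9],[48,0]]
[[14,19],[18,16],[35,0],[47,9],[48,0]]
[[14,19],[18,16],[35,0],[36,16],[41,0],[47,9],[48,0]]
[[14,19],[18,16],[35,0],[36,16],[41,0],[47,9],[48,0]]
[[14,19],[18,16],[35,0],[36,16],[41,0],[47,9],[48,0]]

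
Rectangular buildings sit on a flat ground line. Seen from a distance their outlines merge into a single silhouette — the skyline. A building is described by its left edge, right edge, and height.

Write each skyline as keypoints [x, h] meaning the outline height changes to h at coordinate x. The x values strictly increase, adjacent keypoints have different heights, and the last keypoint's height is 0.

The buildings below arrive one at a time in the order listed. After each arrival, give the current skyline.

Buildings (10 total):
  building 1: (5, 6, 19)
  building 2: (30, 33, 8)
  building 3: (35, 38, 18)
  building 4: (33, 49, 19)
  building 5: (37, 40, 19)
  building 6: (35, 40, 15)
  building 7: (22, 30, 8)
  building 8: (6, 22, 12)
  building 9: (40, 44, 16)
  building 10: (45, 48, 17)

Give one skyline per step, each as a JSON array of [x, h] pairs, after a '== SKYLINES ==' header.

== SKYLINES ==
[[5,19],[6,0]]
[[5,19],[6,0],[30,8],[33,0]]
[[5,19],[6,0],[30,8],[33,0],[35,18],[38,0]]
[[5,19],[6,0],[30,8],[33,19],[49,0]]
[[5,19],[6,0],[30,8],[33,19],[49,0]]
[[5,19],[6,0],[30,8],[33,19],[49,0]]
[[5,19],[6,0],[22,8],[33,19],[49,0]]
[[5,19],[6,12],[22,8],[33,19],[49,0]]
[[5,19],[6,12],[22,8],[33,19],[49,0]]
[[5,19],[6,12],[22,8],[33,19],[49,0]]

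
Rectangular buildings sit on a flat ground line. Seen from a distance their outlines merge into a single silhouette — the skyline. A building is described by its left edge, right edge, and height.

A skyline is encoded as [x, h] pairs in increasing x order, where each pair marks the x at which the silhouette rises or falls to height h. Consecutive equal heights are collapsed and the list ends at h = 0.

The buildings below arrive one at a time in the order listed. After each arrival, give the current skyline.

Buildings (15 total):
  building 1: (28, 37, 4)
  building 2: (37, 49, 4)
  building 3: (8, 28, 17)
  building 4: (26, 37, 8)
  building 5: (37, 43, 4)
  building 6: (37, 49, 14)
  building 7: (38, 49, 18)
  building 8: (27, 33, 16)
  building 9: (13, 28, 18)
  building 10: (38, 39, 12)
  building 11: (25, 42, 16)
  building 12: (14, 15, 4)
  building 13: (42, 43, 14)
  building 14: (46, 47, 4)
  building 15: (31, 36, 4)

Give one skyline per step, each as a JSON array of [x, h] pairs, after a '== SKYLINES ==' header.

== SKYLINES ==
[[28,4],[37,0]]
[[28,4],[49,0]]
[[8,17],[28,4],[49,0]]
[[8,17],[28,8],[37,4],[49,0]]
[[8,17],[28,8],[37,4],[49,0]]
[[8,17],[28,8],[37,14],[49,0]]
[[8,17],[28,8],[37,14],[38,18],[49,0]]
[[8,17],[28,16],[33,8],[37,14],[38,18],[49,0]]
[[8,17],[13,18],[28,16],[33,8],[37,14],[38,18],[49,0]]
[[8,17],[13,18],[28,16],[33,8],[37,14],[38,18],[49,0]]
[[8,17],[13,18],[28,16],[38,18],[49,0]]
[[8,17],[13,18],[28,16],[38,18],[49,0]]
[[8,17],[13,18],[28,16],[38,18],[49,0]]
[[8,17],[13,18],[28,16],[38,18],[49,0]]
[[8,17],[13,18],[28,16],[38,18],[49,0]]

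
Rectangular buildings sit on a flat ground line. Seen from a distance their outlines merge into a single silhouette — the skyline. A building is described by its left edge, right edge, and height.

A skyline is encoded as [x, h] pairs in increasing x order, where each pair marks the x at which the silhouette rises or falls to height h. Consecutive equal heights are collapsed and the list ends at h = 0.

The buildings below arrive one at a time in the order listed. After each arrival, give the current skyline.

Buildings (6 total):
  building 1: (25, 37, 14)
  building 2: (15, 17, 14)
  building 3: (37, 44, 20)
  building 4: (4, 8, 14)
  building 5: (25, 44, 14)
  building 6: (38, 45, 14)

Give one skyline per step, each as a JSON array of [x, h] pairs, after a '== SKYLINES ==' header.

== SKYLINES ==
[[25,14],[37,0]]
[[15,14],[17,0],[25,14],[37,0]]
[[15,14],[17,0],[25,14],[37,20],[44,0]]
[[4,14],[8,0],[15,14],[17,0],[25,14],[37,20],[44,0]]
[[4,14],[8,0],[15,14],[17,0],[25,14],[37,20],[44,0]]
[[4,14],[8,0],[15,14],[17,0],[25,14],[37,20],[44,14],[45,0]]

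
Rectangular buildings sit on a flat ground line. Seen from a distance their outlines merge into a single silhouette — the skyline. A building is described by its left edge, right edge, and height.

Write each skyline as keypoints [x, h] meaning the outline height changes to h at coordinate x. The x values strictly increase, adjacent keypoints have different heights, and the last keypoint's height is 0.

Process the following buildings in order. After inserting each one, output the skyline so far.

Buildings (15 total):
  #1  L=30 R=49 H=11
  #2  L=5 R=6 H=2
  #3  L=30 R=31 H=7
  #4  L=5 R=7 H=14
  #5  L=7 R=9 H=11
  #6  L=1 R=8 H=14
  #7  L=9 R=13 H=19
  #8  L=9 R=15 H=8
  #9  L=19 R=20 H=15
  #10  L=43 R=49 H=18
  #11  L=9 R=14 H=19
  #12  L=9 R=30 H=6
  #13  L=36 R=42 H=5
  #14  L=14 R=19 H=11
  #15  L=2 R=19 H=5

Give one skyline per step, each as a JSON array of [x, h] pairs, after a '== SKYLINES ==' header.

== SKYLINES ==
[[30,11],[49,0]]
[[5,2],[6,0],[30,11],[49,0]]
[[5,2],[6,0],[30,11],[49,0]]
[[5,14],[7,0],[30,11],[49,0]]
[[5,14],[7,11],[9,0],[30,11],[49,0]]
[[1,14],[8,11],[9,0],[30,11],[49,0]]
[[1,14],[8,11],[9,19],[13,0],[30,11],[49,0]]
[[1,14],[8,11],[9,19],[13,8],[15,0],[30,11],[49,0]]
[[1,14],[8,11],[9,19],[13,8],[15,0],[19,15],[20,0],[30,11],[49,0]]
[[1,14],[8,11],[9,19],[13,8],[15,0],[19,15],[20,0],[30,11],[43,18],[49,0]]
[[1,14],[8,11],[9,19],[14,8],[15,0],[19,15],[20,0],[30,11],[43,18],[49,0]]
[[1,14],[8,11],[9,19],[14,8],[15,6],[19,15],[20,6],[30,11],[43,18],[49,0]]
[[1,14],[8,11],[9,19],[14,8],[15,6],[19,15],[20,6],[30,11],[43,18],[49,0]]
[[1,14],[8,11],[9,19],[14,11],[19,15],[20,6],[30,11],[43,18],[49,0]]
[[1,14],[8,11],[9,19],[14,11],[19,15],[20,6],[30,11],[43,18],[49,0]]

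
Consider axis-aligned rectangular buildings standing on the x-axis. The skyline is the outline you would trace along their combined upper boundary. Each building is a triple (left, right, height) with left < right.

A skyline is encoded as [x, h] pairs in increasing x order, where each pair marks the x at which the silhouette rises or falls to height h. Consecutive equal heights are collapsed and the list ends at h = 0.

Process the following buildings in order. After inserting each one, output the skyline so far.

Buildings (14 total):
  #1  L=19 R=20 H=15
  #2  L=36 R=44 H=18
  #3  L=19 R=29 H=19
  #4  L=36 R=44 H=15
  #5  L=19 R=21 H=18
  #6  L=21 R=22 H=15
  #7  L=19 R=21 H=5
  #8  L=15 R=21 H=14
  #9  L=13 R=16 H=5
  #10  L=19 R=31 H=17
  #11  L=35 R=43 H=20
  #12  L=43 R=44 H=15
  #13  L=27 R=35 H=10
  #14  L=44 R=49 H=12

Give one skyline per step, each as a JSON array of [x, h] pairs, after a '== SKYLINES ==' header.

== SKYLINES ==
[[19,15],[20,0]]
[[19,15],[20,0],[36,18],[44,0]]
[[19,19],[29,0],[36,18],[44,0]]
[[19,19],[29,0],[36,18],[44,0]]
[[19,19],[29,0],[36,18],[44,0]]
[[19,19],[29,0],[36,18],[44,0]]
[[19,19],[29,0],[36,18],[44,0]]
[[15,14],[19,19],[29,0],[36,18],[44,0]]
[[13,5],[15,14],[19,19],[29,0],[36,18],[44,0]]
[[13,5],[15,14],[19,19],[29,17],[31,0],[36,18],[44,0]]
[[13,5],[15,14],[19,19],[29,17],[31,0],[35,20],[43,18],[44,0]]
[[13,5],[15,14],[19,19],[29,17],[31,0],[35,20],[43,18],[44,0]]
[[13,5],[15,14],[19,19],[29,17],[31,10],[35,20],[43,18],[44,0]]
[[13,5],[15,14],[19,19],[29,17],[31,10],[35,20],[43,18],[44,12],[49,0]]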